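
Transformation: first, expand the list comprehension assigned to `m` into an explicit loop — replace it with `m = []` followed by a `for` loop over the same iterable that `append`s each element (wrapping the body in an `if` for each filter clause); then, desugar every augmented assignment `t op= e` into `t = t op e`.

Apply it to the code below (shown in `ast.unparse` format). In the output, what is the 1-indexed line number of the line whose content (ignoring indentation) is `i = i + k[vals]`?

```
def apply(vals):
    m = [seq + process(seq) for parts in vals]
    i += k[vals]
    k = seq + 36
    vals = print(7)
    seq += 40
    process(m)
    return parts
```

Transformed code:
def apply(vals):
    m = []
    for parts in vals:
        m.append(seq + process(seq))
    i = i + k[vals]
    k = seq + 36
    vals = print(7)
    seq = seq + 40
    process(m)
    return parts

5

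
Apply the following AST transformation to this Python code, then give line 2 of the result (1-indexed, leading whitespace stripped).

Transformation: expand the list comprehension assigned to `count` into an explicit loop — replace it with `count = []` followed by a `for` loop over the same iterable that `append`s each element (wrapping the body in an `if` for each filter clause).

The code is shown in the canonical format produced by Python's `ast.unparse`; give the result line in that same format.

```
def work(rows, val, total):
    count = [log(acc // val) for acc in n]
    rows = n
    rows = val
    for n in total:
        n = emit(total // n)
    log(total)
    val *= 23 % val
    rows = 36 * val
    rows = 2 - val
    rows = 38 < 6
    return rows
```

count = []

Transformed code:
def work(rows, val, total):
    count = []
    for acc in n:
        count.append(log(acc // val))
    rows = n
    rows = val
    for n in total:
        n = emit(total // n)
    log(total)
    val *= 23 % val
    rows = 36 * val
    rows = 2 - val
    rows = 38 < 6
    return rows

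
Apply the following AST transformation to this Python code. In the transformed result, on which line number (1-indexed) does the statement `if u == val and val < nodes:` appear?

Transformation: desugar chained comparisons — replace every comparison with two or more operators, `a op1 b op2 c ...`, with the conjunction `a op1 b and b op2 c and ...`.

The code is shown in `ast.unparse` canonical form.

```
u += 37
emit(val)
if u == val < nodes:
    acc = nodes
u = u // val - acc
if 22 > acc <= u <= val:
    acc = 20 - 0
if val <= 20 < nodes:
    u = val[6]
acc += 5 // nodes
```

3

Transformed code:
u += 37
emit(val)
if u == val and val < nodes:
    acc = nodes
u = u // val - acc
if 22 > acc and acc <= u and (u <= val):
    acc = 20 - 0
if val <= 20 and 20 < nodes:
    u = val[6]
acc += 5 // nodes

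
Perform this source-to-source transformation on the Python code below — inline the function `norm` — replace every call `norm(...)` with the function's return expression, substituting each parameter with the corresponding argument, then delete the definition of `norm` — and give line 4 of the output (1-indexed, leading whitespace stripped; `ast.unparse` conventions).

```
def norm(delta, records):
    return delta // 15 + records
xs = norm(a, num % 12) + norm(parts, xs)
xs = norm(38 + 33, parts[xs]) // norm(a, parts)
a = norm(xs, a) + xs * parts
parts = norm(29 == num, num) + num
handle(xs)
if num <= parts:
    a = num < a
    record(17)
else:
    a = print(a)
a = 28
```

parts = (29 == num) // 15 + num + num

Transformed code:
xs = a // 15 + num % 12 + (parts // 15 + xs)
xs = ((38 + 33) // 15 + parts[xs]) // (a // 15 + parts)
a = xs // 15 + a + xs * parts
parts = (29 == num) // 15 + num + num
handle(xs)
if num <= parts:
    a = num < a
    record(17)
else:
    a = print(a)
a = 28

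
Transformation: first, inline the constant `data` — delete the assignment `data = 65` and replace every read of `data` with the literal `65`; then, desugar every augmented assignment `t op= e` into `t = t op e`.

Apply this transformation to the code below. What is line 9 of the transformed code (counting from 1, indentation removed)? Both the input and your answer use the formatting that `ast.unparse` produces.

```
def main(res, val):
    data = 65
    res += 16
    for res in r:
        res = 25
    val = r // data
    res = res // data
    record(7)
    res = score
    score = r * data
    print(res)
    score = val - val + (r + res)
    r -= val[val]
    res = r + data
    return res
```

score = r * 65

Transformed code:
def main(res, val):
    res = res + 16
    for res in r:
        res = 25
    val = r // 65
    res = res // 65
    record(7)
    res = score
    score = r * 65
    print(res)
    score = val - val + (r + res)
    r = r - val[val]
    res = r + 65
    return res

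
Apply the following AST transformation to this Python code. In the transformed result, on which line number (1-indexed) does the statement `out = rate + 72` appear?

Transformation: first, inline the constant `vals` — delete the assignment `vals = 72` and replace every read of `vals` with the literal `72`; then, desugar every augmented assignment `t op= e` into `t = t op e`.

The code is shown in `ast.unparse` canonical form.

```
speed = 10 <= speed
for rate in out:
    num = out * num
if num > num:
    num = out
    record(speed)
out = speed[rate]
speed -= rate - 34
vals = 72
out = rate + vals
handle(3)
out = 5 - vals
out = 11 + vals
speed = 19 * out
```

Transformed code:
speed = 10 <= speed
for rate in out:
    num = out * num
if num > num:
    num = out
    record(speed)
out = speed[rate]
speed = speed - (rate - 34)
out = rate + 72
handle(3)
out = 5 - 72
out = 11 + 72
speed = 19 * out

9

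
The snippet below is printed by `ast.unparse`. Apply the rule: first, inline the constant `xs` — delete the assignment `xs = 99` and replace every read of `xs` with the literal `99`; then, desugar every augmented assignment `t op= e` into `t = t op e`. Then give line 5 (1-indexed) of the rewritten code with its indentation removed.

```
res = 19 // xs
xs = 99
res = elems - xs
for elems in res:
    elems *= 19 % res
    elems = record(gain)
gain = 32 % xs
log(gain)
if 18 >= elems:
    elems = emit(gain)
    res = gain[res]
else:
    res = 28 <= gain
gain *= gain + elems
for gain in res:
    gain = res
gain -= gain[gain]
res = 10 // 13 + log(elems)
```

Transformed code:
res = 19 // 99
res = elems - 99
for elems in res:
    elems = elems * (19 % res)
    elems = record(gain)
gain = 32 % 99
log(gain)
if 18 >= elems:
    elems = emit(gain)
    res = gain[res]
else:
    res = 28 <= gain
gain = gain * (gain + elems)
for gain in res:
    gain = res
gain = gain - gain[gain]
res = 10 // 13 + log(elems)

elems = record(gain)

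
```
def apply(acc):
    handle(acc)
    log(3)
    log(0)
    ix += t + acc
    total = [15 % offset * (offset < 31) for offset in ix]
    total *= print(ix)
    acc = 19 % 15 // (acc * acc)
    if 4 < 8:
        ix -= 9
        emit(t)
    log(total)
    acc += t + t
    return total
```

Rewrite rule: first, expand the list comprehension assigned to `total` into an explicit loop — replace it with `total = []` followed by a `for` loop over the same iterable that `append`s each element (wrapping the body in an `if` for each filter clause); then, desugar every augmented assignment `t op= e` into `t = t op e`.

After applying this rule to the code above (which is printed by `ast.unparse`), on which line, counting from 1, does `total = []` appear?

6

Transformed code:
def apply(acc):
    handle(acc)
    log(3)
    log(0)
    ix = ix + (t + acc)
    total = []
    for offset in ix:
        total.append(15 % offset * (offset < 31))
    total = total * print(ix)
    acc = 19 % 15 // (acc * acc)
    if 4 < 8:
        ix = ix - 9
        emit(t)
    log(total)
    acc = acc + (t + t)
    return total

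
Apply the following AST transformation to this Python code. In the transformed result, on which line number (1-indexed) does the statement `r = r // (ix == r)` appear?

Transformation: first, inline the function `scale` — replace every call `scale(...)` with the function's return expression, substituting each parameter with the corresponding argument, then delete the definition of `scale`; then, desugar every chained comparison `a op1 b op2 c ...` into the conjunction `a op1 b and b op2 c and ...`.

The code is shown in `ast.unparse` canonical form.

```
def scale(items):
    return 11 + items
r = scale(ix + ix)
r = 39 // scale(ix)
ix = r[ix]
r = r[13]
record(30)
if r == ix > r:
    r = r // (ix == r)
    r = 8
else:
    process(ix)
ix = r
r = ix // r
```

Transformed code:
r = 11 + (ix + ix)
r = 39 // (11 + ix)
ix = r[ix]
r = r[13]
record(30)
if r == ix and ix > r:
    r = r // (ix == r)
    r = 8
else:
    process(ix)
ix = r
r = ix // r

7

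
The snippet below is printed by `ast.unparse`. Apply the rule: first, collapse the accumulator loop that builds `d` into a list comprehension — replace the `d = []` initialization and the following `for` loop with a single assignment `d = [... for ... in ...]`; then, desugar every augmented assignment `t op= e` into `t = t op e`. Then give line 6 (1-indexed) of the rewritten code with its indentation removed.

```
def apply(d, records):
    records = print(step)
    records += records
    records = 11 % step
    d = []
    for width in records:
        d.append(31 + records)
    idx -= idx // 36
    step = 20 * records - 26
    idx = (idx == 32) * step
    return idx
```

idx = idx - idx // 36

Transformed code:
def apply(d, records):
    records = print(step)
    records = records + records
    records = 11 % step
    d = [31 + records for width in records]
    idx = idx - idx // 36
    step = 20 * records - 26
    idx = (idx == 32) * step
    return idx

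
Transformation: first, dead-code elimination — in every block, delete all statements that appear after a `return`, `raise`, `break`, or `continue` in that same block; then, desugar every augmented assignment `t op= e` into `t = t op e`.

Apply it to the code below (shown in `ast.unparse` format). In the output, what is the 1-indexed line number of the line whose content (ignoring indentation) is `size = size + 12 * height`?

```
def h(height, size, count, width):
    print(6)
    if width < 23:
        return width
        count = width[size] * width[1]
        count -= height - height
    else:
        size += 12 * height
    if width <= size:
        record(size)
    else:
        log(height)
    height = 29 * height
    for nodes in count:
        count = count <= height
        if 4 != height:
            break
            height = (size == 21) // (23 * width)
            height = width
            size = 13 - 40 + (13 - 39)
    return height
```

Transformed code:
def h(height, size, count, width):
    print(6)
    if width < 23:
        return width
    else:
        size = size + 12 * height
    if width <= size:
        record(size)
    else:
        log(height)
    height = 29 * height
    for nodes in count:
        count = count <= height
        if 4 != height:
            break
    return height

6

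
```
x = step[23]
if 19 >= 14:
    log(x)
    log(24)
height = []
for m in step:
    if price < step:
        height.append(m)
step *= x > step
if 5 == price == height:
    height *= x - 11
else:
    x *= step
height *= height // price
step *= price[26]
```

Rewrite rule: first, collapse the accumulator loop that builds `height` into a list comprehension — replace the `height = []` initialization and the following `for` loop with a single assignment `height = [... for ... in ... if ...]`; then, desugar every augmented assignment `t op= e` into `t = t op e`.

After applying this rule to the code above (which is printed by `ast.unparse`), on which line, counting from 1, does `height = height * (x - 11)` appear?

Transformed code:
x = step[23]
if 19 >= 14:
    log(x)
    log(24)
height = [m for m in step if price < step]
step = step * (x > step)
if 5 == price == height:
    height = height * (x - 11)
else:
    x = x * step
height = height * (height // price)
step = step * price[26]

8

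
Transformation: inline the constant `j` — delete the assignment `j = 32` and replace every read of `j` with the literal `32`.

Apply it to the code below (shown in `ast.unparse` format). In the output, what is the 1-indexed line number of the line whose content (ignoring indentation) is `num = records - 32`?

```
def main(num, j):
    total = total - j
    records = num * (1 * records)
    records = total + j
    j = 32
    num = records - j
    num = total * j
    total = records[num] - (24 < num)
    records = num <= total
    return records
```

5

Transformed code:
def main(num, j):
    total = total - 32
    records = num * (1 * records)
    records = total + 32
    num = records - 32
    num = total * 32
    total = records[num] - (24 < num)
    records = num <= total
    return records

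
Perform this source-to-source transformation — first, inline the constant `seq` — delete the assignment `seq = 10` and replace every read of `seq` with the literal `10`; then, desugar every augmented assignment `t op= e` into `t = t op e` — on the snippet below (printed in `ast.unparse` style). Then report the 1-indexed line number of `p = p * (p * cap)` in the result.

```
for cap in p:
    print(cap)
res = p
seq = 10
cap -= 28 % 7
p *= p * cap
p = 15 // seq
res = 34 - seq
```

Transformed code:
for cap in p:
    print(cap)
res = p
cap = cap - 28 % 7
p = p * (p * cap)
p = 15 // 10
res = 34 - 10

5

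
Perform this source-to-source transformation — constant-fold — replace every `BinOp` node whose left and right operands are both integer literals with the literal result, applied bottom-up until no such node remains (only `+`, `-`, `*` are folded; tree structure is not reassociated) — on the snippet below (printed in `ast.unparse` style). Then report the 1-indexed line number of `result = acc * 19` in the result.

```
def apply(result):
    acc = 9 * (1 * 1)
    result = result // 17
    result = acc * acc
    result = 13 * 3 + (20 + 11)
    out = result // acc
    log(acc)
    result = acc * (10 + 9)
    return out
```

8

Transformed code:
def apply(result):
    acc = 9
    result = result // 17
    result = acc * acc
    result = 70
    out = result // acc
    log(acc)
    result = acc * 19
    return out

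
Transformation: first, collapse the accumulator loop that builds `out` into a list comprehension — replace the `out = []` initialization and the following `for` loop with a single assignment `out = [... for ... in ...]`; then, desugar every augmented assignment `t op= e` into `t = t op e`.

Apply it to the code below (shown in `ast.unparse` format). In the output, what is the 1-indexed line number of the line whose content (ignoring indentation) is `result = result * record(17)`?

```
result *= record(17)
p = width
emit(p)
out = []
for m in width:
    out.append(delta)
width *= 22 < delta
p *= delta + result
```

Transformed code:
result = result * record(17)
p = width
emit(p)
out = [delta for m in width]
width = width * (22 < delta)
p = p * (delta + result)

1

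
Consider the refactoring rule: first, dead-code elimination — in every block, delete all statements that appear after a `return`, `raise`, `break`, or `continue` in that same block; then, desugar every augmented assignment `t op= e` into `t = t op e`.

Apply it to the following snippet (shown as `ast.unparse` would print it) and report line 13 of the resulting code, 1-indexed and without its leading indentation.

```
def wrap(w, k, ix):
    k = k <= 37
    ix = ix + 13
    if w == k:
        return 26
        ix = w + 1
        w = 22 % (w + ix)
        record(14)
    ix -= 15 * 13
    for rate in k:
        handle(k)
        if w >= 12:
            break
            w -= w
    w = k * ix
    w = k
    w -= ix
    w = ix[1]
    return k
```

w = w - ix

Transformed code:
def wrap(w, k, ix):
    k = k <= 37
    ix = ix + 13
    if w == k:
        return 26
    ix = ix - 15 * 13
    for rate in k:
        handle(k)
        if w >= 12:
            break
    w = k * ix
    w = k
    w = w - ix
    w = ix[1]
    return k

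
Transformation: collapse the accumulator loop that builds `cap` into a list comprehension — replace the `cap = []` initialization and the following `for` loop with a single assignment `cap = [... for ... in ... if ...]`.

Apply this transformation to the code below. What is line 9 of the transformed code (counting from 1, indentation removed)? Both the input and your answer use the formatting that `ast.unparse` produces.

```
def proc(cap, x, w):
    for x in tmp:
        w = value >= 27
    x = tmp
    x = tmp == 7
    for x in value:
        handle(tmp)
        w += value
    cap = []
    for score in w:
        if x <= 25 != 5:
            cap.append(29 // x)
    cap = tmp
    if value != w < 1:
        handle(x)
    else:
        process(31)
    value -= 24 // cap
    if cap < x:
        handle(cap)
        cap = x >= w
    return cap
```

Transformed code:
def proc(cap, x, w):
    for x in tmp:
        w = value >= 27
    x = tmp
    x = tmp == 7
    for x in value:
        handle(tmp)
        w += value
    cap = [29 // x for score in w if x <= 25 != 5]
    cap = tmp
    if value != w < 1:
        handle(x)
    else:
        process(31)
    value -= 24 // cap
    if cap < x:
        handle(cap)
        cap = x >= w
    return cap

cap = [29 // x for score in w if x <= 25 != 5]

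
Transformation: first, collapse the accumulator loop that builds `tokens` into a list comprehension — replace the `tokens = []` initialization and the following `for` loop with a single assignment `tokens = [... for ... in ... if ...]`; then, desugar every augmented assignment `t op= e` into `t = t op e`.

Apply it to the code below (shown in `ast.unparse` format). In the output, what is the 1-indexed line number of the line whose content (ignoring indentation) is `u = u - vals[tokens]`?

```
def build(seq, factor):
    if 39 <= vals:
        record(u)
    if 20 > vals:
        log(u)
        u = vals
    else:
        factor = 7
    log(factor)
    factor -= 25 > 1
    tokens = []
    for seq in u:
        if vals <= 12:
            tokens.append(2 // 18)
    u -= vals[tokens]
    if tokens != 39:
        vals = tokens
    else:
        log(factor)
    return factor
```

12

Transformed code:
def build(seq, factor):
    if 39 <= vals:
        record(u)
    if 20 > vals:
        log(u)
        u = vals
    else:
        factor = 7
    log(factor)
    factor = factor - (25 > 1)
    tokens = [2 // 18 for seq in u if vals <= 12]
    u = u - vals[tokens]
    if tokens != 39:
        vals = tokens
    else:
        log(factor)
    return factor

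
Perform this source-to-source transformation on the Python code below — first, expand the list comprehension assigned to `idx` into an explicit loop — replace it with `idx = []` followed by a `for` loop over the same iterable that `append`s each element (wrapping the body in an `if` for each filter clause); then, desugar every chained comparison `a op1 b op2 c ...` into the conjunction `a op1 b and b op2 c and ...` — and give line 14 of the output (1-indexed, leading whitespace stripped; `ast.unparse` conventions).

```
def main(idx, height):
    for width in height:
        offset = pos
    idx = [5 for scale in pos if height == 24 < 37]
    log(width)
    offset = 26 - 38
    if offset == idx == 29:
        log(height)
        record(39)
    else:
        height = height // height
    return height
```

height = height // height

Transformed code:
def main(idx, height):
    for width in height:
        offset = pos
    idx = []
    for scale in pos:
        if height == 24 and 24 < 37:
            idx.append(5)
    log(width)
    offset = 26 - 38
    if offset == idx and idx == 29:
        log(height)
        record(39)
    else:
        height = height // height
    return height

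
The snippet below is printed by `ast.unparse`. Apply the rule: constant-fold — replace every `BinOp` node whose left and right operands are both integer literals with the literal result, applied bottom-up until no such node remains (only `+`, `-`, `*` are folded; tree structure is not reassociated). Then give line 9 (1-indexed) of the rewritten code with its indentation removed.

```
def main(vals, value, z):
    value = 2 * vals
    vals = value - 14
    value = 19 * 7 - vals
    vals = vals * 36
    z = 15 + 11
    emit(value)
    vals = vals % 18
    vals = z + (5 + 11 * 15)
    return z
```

Transformed code:
def main(vals, value, z):
    value = 2 * vals
    vals = value - 14
    value = 133 - vals
    vals = vals * 36
    z = 26
    emit(value)
    vals = vals % 18
    vals = z + 170
    return z

vals = z + 170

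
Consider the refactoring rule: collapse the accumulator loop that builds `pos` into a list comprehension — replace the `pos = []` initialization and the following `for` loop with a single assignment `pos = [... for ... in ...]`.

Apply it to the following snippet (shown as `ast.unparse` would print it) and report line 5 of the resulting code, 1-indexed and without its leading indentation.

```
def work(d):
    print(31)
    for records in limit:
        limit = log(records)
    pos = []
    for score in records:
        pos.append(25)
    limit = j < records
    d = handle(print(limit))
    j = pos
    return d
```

pos = [25 for score in records]

Transformed code:
def work(d):
    print(31)
    for records in limit:
        limit = log(records)
    pos = [25 for score in records]
    limit = j < records
    d = handle(print(limit))
    j = pos
    return d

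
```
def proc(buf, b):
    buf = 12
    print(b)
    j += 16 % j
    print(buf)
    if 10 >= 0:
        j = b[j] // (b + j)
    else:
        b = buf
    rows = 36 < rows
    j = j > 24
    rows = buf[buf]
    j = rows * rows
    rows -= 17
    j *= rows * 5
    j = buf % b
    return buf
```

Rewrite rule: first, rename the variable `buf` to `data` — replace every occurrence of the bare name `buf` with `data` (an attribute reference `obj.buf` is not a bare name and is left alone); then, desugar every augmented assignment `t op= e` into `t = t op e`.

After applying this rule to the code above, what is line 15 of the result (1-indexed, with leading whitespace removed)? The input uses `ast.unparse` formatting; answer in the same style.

Transformed code:
def proc(data, b):
    data = 12
    print(b)
    j = j + 16 % j
    print(data)
    if 10 >= 0:
        j = b[j] // (b + j)
    else:
        b = data
    rows = 36 < rows
    j = j > 24
    rows = data[data]
    j = rows * rows
    rows = rows - 17
    j = j * (rows * 5)
    j = data % b
    return data

j = j * (rows * 5)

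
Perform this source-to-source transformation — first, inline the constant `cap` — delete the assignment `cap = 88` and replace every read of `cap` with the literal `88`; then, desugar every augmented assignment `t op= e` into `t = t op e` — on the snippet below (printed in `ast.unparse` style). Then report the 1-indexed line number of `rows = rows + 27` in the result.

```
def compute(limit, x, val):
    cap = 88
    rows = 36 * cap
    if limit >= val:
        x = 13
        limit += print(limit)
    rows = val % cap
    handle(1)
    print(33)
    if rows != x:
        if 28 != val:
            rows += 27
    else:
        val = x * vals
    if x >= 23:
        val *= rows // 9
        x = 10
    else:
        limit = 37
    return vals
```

11

Transformed code:
def compute(limit, x, val):
    rows = 36 * 88
    if limit >= val:
        x = 13
        limit = limit + print(limit)
    rows = val % 88
    handle(1)
    print(33)
    if rows != x:
        if 28 != val:
            rows = rows + 27
    else:
        val = x * vals
    if x >= 23:
        val = val * (rows // 9)
        x = 10
    else:
        limit = 37
    return vals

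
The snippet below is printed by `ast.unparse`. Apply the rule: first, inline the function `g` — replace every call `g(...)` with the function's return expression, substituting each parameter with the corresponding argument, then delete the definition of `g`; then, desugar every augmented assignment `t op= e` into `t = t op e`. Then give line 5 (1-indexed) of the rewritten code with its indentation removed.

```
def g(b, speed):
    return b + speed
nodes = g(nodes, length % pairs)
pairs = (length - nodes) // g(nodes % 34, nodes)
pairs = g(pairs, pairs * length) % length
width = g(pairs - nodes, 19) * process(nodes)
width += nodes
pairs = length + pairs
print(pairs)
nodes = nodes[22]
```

width = width + nodes

Transformed code:
nodes = nodes + length % pairs
pairs = (length - nodes) // (nodes % 34 + nodes)
pairs = (pairs + pairs * length) % length
width = (pairs - nodes + 19) * process(nodes)
width = width + nodes
pairs = length + pairs
print(pairs)
nodes = nodes[22]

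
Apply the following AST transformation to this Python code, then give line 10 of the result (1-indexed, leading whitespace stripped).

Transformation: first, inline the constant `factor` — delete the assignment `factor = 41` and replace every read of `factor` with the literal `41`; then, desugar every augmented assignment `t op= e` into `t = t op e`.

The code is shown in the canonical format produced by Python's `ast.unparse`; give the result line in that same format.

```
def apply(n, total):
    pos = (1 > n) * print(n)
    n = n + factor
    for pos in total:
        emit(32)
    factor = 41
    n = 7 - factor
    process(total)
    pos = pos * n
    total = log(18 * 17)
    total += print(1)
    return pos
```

Transformed code:
def apply(n, total):
    pos = (1 > n) * print(n)
    n = n + 41
    for pos in total:
        emit(32)
    n = 7 - 41
    process(total)
    pos = pos * n
    total = log(18 * 17)
    total = total + print(1)
    return pos

total = total + print(1)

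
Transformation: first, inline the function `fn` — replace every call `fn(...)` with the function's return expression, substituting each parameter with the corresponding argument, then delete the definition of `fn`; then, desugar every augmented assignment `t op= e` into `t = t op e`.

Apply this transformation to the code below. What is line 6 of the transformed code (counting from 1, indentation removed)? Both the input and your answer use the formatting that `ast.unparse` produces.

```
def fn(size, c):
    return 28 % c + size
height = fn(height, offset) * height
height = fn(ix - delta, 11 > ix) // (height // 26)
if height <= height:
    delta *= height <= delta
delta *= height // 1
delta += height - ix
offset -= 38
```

Transformed code:
height = (28 % offset + height) * height
height = (28 % (11 > ix) + (ix - delta)) // (height // 26)
if height <= height:
    delta = delta * (height <= delta)
delta = delta * (height // 1)
delta = delta + (height - ix)
offset = offset - 38

delta = delta + (height - ix)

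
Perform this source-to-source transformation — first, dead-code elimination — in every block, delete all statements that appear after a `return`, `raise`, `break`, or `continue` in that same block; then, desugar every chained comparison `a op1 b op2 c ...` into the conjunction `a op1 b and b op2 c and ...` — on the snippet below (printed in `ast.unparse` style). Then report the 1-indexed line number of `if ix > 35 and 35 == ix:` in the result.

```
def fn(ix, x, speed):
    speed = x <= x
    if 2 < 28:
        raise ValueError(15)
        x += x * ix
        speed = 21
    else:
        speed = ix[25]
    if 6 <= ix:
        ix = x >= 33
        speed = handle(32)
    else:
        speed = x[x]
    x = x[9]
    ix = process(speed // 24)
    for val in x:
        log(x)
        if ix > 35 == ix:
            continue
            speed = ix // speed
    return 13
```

16

Transformed code:
def fn(ix, x, speed):
    speed = x <= x
    if 2 < 28:
        raise ValueError(15)
    else:
        speed = ix[25]
    if 6 <= ix:
        ix = x >= 33
        speed = handle(32)
    else:
        speed = x[x]
    x = x[9]
    ix = process(speed // 24)
    for val in x:
        log(x)
        if ix > 35 and 35 == ix:
            continue
    return 13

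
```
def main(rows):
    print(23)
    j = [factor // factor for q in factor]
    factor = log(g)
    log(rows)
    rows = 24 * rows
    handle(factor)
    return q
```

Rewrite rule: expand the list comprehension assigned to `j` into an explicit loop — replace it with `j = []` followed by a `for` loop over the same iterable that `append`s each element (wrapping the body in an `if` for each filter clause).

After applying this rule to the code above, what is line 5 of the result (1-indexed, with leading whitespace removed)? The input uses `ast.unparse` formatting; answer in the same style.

Transformed code:
def main(rows):
    print(23)
    j = []
    for q in factor:
        j.append(factor // factor)
    factor = log(g)
    log(rows)
    rows = 24 * rows
    handle(factor)
    return q

j.append(factor // factor)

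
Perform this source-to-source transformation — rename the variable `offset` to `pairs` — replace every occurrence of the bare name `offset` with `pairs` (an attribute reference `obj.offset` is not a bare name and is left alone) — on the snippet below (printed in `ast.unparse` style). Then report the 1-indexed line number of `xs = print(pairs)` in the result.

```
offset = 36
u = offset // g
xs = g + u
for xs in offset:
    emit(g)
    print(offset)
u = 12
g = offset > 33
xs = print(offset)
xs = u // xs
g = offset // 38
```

Transformed code:
pairs = 36
u = pairs // g
xs = g + u
for xs in pairs:
    emit(g)
    print(pairs)
u = 12
g = pairs > 33
xs = print(pairs)
xs = u // xs
g = pairs // 38

9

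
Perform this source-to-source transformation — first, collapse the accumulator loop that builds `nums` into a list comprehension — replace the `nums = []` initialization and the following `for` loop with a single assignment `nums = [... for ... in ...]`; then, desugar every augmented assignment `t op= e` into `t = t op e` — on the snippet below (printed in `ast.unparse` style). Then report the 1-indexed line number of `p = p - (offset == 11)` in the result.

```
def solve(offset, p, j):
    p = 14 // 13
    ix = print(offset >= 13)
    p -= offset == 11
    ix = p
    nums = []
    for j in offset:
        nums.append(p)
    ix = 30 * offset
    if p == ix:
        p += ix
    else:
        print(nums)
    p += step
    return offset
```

4

Transformed code:
def solve(offset, p, j):
    p = 14 // 13
    ix = print(offset >= 13)
    p = p - (offset == 11)
    ix = p
    nums = [p for j in offset]
    ix = 30 * offset
    if p == ix:
        p = p + ix
    else:
        print(nums)
    p = p + step
    return offset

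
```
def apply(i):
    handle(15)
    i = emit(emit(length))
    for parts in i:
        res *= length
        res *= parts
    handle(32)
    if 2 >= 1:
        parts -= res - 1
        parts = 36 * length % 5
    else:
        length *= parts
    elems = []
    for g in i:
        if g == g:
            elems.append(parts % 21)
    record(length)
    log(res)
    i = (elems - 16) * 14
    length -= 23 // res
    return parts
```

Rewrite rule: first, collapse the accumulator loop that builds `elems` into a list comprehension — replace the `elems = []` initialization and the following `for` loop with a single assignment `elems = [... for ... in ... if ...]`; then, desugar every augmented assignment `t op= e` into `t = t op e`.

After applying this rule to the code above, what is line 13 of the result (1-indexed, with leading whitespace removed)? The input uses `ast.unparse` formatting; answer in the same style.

elems = [parts % 21 for g in i if g == g]

Transformed code:
def apply(i):
    handle(15)
    i = emit(emit(length))
    for parts in i:
        res = res * length
        res = res * parts
    handle(32)
    if 2 >= 1:
        parts = parts - (res - 1)
        parts = 36 * length % 5
    else:
        length = length * parts
    elems = [parts % 21 for g in i if g == g]
    record(length)
    log(res)
    i = (elems - 16) * 14
    length = length - 23 // res
    return parts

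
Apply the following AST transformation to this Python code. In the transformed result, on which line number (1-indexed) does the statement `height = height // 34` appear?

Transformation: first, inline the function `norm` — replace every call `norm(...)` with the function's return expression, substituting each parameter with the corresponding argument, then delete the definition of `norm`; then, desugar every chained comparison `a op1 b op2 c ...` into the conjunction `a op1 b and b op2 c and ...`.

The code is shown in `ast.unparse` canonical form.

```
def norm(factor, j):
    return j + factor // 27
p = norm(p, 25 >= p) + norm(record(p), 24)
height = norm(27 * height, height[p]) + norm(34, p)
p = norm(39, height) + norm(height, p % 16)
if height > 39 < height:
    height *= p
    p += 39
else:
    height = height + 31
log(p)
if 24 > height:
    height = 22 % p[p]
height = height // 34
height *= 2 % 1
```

12

Transformed code:
p = (25 >= p) + p // 27 + (24 + record(p) // 27)
height = height[p] + 27 * height // 27 + (p + 34 // 27)
p = height + 39 // 27 + (p % 16 + height // 27)
if height > 39 and 39 < height:
    height *= p
    p += 39
else:
    height = height + 31
log(p)
if 24 > height:
    height = 22 % p[p]
height = height // 34
height *= 2 % 1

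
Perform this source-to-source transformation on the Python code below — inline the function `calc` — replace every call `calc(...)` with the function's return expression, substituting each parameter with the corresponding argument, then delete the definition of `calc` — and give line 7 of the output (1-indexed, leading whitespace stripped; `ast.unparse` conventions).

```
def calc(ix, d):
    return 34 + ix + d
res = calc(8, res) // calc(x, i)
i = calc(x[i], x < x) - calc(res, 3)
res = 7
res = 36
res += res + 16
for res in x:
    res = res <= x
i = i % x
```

res = res <= x

Transformed code:
res = (34 + 8 + res) // (34 + x + i)
i = 34 + x[i] + (x < x) - (34 + res + 3)
res = 7
res = 36
res += res + 16
for res in x:
    res = res <= x
i = i % x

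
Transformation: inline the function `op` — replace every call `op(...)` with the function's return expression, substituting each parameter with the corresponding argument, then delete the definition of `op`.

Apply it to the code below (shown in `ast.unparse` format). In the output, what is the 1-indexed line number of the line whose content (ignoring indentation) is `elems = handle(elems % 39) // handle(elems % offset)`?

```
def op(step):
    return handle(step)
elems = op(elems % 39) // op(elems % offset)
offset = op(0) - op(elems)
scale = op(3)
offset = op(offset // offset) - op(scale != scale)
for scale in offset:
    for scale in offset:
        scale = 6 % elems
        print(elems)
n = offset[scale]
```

1

Transformed code:
elems = handle(elems % 39) // handle(elems % offset)
offset = handle(0) - handle(elems)
scale = handle(3)
offset = handle(offset // offset) - handle(scale != scale)
for scale in offset:
    for scale in offset:
        scale = 6 % elems
        print(elems)
n = offset[scale]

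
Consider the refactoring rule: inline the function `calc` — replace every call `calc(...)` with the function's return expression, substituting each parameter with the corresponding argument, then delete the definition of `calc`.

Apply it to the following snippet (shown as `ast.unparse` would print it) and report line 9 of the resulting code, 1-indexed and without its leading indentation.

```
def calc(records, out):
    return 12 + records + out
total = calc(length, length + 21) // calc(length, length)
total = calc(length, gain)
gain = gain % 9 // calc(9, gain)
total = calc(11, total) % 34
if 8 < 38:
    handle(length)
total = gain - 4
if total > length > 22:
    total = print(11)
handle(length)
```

Transformed code:
total = (12 + length + (length + 21)) // (12 + length + length)
total = 12 + length + gain
gain = gain % 9 // (12 + 9 + gain)
total = (12 + 11 + total) % 34
if 8 < 38:
    handle(length)
total = gain - 4
if total > length > 22:
    total = print(11)
handle(length)

total = print(11)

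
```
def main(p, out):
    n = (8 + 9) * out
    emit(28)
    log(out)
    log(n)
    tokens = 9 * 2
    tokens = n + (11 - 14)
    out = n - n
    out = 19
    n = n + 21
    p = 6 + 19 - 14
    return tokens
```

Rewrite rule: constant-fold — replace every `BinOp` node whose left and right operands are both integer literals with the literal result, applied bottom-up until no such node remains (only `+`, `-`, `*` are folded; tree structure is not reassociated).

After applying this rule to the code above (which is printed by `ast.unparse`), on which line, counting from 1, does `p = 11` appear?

11

Transformed code:
def main(p, out):
    n = 17 * out
    emit(28)
    log(out)
    log(n)
    tokens = 18
    tokens = n + -3
    out = n - n
    out = 19
    n = n + 21
    p = 11
    return tokens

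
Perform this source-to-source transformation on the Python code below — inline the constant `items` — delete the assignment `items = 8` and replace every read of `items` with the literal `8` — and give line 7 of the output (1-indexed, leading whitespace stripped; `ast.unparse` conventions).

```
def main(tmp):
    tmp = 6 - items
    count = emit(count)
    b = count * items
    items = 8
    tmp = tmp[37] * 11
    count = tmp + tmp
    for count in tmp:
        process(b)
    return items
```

Transformed code:
def main(tmp):
    tmp = 6 - 8
    count = emit(count)
    b = count * 8
    tmp = tmp[37] * 11
    count = tmp + tmp
    for count in tmp:
        process(b)
    return 8

for count in tmp:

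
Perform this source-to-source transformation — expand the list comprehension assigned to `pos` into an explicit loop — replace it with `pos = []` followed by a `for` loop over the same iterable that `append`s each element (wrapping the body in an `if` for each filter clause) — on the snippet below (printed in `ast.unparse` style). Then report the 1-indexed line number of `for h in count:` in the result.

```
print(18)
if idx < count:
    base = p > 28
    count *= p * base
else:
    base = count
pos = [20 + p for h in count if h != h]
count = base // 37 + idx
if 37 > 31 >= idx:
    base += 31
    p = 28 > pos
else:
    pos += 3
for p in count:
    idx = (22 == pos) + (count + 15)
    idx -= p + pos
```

Transformed code:
print(18)
if idx < count:
    base = p > 28
    count *= p * base
else:
    base = count
pos = []
for h in count:
    if h != h:
        pos.append(20 + p)
count = base // 37 + idx
if 37 > 31 >= idx:
    base += 31
    p = 28 > pos
else:
    pos += 3
for p in count:
    idx = (22 == pos) + (count + 15)
    idx -= p + pos

8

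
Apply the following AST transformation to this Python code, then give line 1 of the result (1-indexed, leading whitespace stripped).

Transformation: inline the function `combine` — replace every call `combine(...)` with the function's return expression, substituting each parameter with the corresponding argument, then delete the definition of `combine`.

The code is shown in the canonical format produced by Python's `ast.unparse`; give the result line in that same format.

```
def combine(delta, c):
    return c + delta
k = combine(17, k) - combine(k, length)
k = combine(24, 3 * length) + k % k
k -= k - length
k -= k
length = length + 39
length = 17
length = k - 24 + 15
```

Transformed code:
k = k + 17 - (length + k)
k = 3 * length + 24 + k % k
k -= k - length
k -= k
length = length + 39
length = 17
length = k - 24 + 15

k = k + 17 - (length + k)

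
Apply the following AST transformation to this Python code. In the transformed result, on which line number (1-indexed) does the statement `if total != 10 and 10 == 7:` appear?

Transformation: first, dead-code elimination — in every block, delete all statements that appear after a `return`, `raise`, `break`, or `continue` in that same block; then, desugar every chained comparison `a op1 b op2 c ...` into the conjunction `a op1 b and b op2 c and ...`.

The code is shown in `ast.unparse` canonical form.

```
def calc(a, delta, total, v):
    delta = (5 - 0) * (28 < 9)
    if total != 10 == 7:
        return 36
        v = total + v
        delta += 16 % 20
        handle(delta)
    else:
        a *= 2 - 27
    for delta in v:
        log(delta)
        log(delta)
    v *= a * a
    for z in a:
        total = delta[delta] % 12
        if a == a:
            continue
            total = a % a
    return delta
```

Transformed code:
def calc(a, delta, total, v):
    delta = (5 - 0) * (28 < 9)
    if total != 10 and 10 == 7:
        return 36
    else:
        a *= 2 - 27
    for delta in v:
        log(delta)
        log(delta)
    v *= a * a
    for z in a:
        total = delta[delta] % 12
        if a == a:
            continue
    return delta

3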